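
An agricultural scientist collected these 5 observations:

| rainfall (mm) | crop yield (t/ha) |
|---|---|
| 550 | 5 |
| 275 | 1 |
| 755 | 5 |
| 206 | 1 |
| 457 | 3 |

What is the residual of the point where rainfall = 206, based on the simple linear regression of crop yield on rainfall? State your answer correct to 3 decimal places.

0.069

n = 5, Σx = 2243, Σy = 15, Σxy = 8377, Σx² = 1199435
Sxx = Σx² − (Σx)²/n = 1199435 − 1006209.8 = 193225.2
Sxy = Σxy − (Σx)(Σy)/n = 8377 − 6729 = 1648
b = Sxy/Sxx = 1648/193225.2 = 0.008529
a = ȳ − b·x̄ = 3 − 0.008529·448.6 = -0.826068
ŷ(206) = -0.826068 + 0.008529·206 = 0.930887
residual = y − ŷ = 1 − 0.930887 = 0.069113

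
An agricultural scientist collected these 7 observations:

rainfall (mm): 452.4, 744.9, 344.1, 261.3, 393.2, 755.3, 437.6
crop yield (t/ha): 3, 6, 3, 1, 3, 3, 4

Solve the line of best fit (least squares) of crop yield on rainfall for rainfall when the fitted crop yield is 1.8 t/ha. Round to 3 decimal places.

n = 7, Σx = 3388.8, Σy = 23, Σxy = 12316.1, Σx² = 1862802.36
Sxx = Σx² − (Σx)²/n = 1862802.36 − 1640566.491429 = 222235.868571
Sxy = Σxy − (Σx)(Σy)/n = 12316.1 − 11134.628571 = 1181.471429
b = Sxy/Sxx = 1181.471429/222235.868571 = 0.005316
a = ȳ − b·x̄ = 3.285714 − 0.005316·484.114286 = 0.712020
Set a + b·x = 1.8: x = (1.8 − 0.712020) / 0.005316 = 204.650054

204.650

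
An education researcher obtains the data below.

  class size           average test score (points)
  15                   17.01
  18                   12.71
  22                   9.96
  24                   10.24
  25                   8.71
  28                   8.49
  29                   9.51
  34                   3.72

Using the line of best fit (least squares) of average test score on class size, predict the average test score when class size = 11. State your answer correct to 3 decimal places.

n = 8, Σx = 195, Σy = 80.35, Σxy = 1806.55, Σx² = 5015
Sxx = Σx² − (Σx)²/n = 5015 − 4753.125 = 261.875
Sxy = Σxy − (Σx)(Σy)/n = 1806.55 − 1958.53125 = -151.98125
b = Sxy/Sxx = -151.98125/261.875 = -0.580358
a = ȳ − b·x̄ = 10.04375 − (-0.580358)·24.375 = 24.189976
ŷ(11) = a + b·11 = 24.189976 + (-0.580358)·11 = 17.806038

17.806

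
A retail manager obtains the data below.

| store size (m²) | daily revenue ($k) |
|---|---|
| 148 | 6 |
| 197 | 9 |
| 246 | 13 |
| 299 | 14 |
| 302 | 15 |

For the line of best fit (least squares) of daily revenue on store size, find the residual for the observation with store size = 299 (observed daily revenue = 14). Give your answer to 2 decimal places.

-0.78

n = 5, Σx = 1192, Σy = 57, Σxy = 14575, Σx² = 301834
Sxx = Σx² − (Σx)²/n = 301834 − 284172.8 = 17661.2
Sxy = Σxy − (Σx)(Σy)/n = 14575 − 13588.8 = 986.2
b = Sxy/Sxx = 986.2/17661.2 = 0.055840
a = ȳ − b·x̄ = 11.4 − 0.055840·238.4 = -1.912237
ŷ(299) = -1.912237 + 0.055840·299 = 14.783899
residual = y − ŷ = 14 − 14.783899 = -0.783899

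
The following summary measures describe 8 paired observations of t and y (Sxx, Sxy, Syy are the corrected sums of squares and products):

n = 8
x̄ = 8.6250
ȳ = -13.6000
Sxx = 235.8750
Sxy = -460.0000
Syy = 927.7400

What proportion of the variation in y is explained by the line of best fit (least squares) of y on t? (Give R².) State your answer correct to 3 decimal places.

R² = Sxy²/(Sxx·Syy) = (-460)²/(235.875·927.74) = 0.966958

0.967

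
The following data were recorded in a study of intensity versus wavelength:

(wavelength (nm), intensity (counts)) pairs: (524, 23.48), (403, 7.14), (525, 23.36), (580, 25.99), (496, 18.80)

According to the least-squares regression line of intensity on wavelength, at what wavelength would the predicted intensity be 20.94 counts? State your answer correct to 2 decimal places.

n = 5, Σx = 2528, Σy = 98.77, Σxy = 51843.94, Σx² = 1295026
Sxx = Σx² − (Σx)²/n = 1295026 − 1278156.8 = 16869.2
Sxy = Σxy − (Σx)(Σy)/n = 51843.94 − 49938.112 = 1905.828
b = Sxy/Sxx = 1905.828/16869.2 = 0.112977
a = ȳ − b·x̄ = 19.754 − 0.112977·505.6 = -37.367063
Set a + b·x = 20.94: x = (20.94 − (-37.367063)) / 0.112977 = 516.097732

516.10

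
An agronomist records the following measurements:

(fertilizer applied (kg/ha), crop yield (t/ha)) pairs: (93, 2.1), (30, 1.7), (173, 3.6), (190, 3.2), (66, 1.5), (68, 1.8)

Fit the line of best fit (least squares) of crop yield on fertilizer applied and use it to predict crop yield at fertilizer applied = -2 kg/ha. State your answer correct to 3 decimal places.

0.969

n = 6, Σx = 620, Σy = 13.9, Σxy = 1698.5, Σx² = 84558
Sxx = Σx² − (Σx)²/n = 84558 − 64066.666667 = 20491.333333
Sxy = Σxy − (Σx)(Σy)/n = 1698.5 − 1436.333333 = 262.166667
b = Sxy/Sxx = 262.166667/20491.333333 = 0.012794
a = ȳ − b·x̄ = 2.316667 − 0.012794·103.333333 = 0.994617
ŷ(-2) = a + b·-2 = 0.994617 + 0.012794·(-2) = 0.969029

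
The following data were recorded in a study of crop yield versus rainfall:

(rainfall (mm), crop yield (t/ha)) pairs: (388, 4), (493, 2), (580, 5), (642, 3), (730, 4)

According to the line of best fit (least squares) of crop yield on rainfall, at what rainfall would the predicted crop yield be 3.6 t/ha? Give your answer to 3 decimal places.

566.600

n = 5, Σx = 2833, Σy = 18, Σxy = 10284, Σx² = 1675057
Sxx = Σx² − (Σx)²/n = 1675057 − 1605177.8 = 69879.2
Sxy = Σxy − (Σx)(Σy)/n = 10284 − 10198.8 = 85.2
b = Sxy/Sxx = 85.2/69879.2 = 0.001219
a = ȳ − b·x̄ = 3.6 − 0.001219·566.6 = 2.909175
Set a + b·x = 3.6: x = (3.6 − 2.909175) / 0.001219 = 566.6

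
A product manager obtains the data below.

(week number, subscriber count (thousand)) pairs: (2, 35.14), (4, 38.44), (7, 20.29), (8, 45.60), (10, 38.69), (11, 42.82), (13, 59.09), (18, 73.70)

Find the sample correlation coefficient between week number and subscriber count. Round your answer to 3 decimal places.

0.795

n = 8, Σx = 73, Σy = 353.77, Σxy = 3683.56, Σx² = 847, Σy² = 17457.2839
Sxx = Σx² − (Σx)²/n = 847 − 666.125 = 180.875
Sxy = Σxy − (Σx)(Σy)/n = 3683.56 − 3228.15125 = 455.40875
Syy = Σy² − (Σy)²/n = 17457.2839 − 15644.151612 = 1813.132288
r = Sxy/√(Sxx·Syy) = 455.40875/√(327950.302502) = 455.40875/572.669453 = 0.795238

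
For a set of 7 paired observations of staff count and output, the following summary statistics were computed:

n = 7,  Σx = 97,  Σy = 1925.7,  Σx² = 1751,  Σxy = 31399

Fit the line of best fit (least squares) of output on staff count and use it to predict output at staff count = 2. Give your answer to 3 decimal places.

Sxx = Σx² − (Σx)²/n = 1751 − 1344.142857 = 406.857143
Sxy = Σxy − (Σx)(Σy)/n = 31399 − 26684.7 = 4714.3
b = Sxy/Sxx = 4714.3/406.857143 = 11.587114
a = ȳ − b·x̄ = 275.1 − 11.587114·13.857143 = 114.535709
ŷ(2) = a + b·2 = 114.535709 + 11.587114·2 = 137.709937

137.710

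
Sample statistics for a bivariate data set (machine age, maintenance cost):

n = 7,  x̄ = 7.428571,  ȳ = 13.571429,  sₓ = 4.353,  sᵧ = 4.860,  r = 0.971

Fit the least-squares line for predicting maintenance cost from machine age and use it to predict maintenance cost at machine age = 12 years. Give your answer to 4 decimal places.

18.5273

b = r · sᵧ/sₓ = 0.971 · 4.86/4.353 = 1.084094
a = ȳ − b·x̄ = 13.571429 − 1.084094·7.428571 = 5.518162
ŷ(12) = a + b·12 = 5.518162 + 1.084094·12 = 18.527287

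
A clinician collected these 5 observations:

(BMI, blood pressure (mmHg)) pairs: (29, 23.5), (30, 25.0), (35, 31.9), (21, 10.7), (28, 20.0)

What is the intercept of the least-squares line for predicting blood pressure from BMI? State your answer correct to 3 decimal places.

n = 5, Σx = 143, Σy = 111.1, Σxy = 3332.7, Σx² = 4191
Sxx = Σx² − (Σx)²/n = 4191 − 4089.8 = 101.2
Sxy = Σxy − (Σx)(Σy)/n = 3332.7 − 3177.46 = 155.24
b = Sxy/Sxx = 155.24/101.2 = 1.533992
a = ȳ − b·x̄ = 22.22 − 1.533992·28.6 = -21.652174

-21.652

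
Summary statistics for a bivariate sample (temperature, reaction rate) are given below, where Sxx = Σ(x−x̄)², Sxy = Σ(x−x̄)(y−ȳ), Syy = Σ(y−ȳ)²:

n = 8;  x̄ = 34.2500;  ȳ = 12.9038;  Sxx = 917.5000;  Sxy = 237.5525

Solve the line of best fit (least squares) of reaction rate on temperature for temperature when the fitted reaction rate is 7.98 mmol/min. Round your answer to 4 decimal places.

b = Sxy/Sxx = 237.5525/917.5 = 0.258913
a = ȳ − b·x̄ = 12.9038 − 0.258913·34.25 = 4.036036
Set a + b·x = 7.98: x = (7.98 − 4.036036) / 0.258913 = 15.232787

15.2328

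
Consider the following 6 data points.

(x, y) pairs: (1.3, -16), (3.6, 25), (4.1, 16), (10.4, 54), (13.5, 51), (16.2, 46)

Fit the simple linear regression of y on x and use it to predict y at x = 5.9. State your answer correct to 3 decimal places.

n = 6, Σx = 49.1, Σy = 176, Σxy = 2130.1, Σx² = 584.31
Sxx = Σx² − (Σx)²/n = 584.31 − 401.801667 = 182.508333
Sxy = Σxy − (Σx)(Σy)/n = 2130.1 − 1440.266667 = 689.833333
b = Sxy/Sxx = 689.833333/182.508333 = 3.779736
a = ȳ − b·x̄ = 29.333333 − 3.779736·8.183333 = -1.597507
ŷ(5.9) = a + b·5.9 = -1.597507 + 3.779736·5.9 = 20.702936

20.703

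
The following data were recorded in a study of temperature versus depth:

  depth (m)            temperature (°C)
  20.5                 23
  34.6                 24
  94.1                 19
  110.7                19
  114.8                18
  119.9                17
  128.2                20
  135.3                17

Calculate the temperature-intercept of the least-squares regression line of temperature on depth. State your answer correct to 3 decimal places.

n = 8, Σx = 758.1, Σy = 157, Σxy = 14161.9, Σx² = 85023.09
Sxx = Σx² − (Σx)²/n = 85023.09 − 71839.45125 = 13183.63875
Sxy = Σxy − (Σx)(Σy)/n = 14161.9 − 14877.7125 = -715.8125
b = Sxy/Sxx = -715.8125/13183.63875 = -0.054296
a = ȳ − b·x̄ = 19.625 − (-0.054296)·94.7625 = 24.770179

24.770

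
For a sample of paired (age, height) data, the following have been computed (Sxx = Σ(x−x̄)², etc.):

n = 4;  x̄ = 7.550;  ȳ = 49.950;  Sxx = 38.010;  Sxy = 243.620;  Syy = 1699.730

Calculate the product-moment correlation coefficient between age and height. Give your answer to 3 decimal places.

r = Sxy/√(Sxx·Syy) = 243.62/√(64606.7373) = 243.62/254.178554 = 0.958460

0.958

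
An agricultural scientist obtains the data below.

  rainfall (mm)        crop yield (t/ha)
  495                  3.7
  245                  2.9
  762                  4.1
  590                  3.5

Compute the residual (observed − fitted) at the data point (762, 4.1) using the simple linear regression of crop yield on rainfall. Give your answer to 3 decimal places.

0.029

n = 4, Σx = 2092, Σy = 14.2, Σxy = 7731.2, Σx² = 1233794
Sxx = Σx² − (Σx)²/n = 1233794 − 1094116 = 139678
Sxy = Σxy − (Σx)(Σy)/n = 7731.2 − 7426.6 = 304.6
b = Sxy/Sxx = 304.6/139678 = 0.002181
a = ȳ − b·x̄ = 3.55 − 0.002181·523 = 2.409478
ŷ(762) = 2.409478 + 0.002181·762 = 4.071194
residual = y − ŷ = 4.1 − 4.071194 = 0.028806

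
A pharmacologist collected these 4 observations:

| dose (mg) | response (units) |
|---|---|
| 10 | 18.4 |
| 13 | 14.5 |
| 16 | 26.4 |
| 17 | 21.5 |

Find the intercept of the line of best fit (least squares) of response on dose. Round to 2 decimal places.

n = 4, Σx = 56, Σy = 80.8, Σxy = 1160.4, Σx² = 814
Sxx = Σx² − (Σx)²/n = 814 − 784 = 30
Sxy = Σxy − (Σx)(Σy)/n = 1160.4 − 1131.2 = 29.2
b = Sxy/Sxx = 29.2/30 = 0.973333
a = ȳ − b·x̄ = 20.2 − 0.973333·14 = 6.573333

6.57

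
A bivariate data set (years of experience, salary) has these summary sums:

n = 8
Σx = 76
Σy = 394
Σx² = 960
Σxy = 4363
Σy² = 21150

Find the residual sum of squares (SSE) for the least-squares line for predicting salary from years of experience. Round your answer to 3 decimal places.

Sxx = Σx² − (Σx)²/n = 960 − 722 = 238
Sxy = Σxy − (Σx)(Σy)/n = 4363 − 3743 = 620
Syy = Σy² − (Σy)²/n = 21150 − 19404.5 = 1745.5
b = Sxy/Sxx = 620/238 = 2.605042
SSE = Syy − b·Sxy = 1745.5 − 2.605042·620 = 130.373950

130.374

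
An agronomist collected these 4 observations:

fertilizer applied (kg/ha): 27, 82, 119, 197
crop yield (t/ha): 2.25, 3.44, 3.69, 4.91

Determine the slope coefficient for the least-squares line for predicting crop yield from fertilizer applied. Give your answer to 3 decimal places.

0.015

n = 4, Σx = 425, Σy = 14.29, Σxy = 1749.21, Σx² = 60423
Sxx = Σx² − (Σx)²/n = 60423 − 45156.25 = 15266.75
Sxy = Σxy − (Σx)(Σy)/n = 1749.21 − 1518.3125 = 230.8975
b = Sxy/Sxx = 230.8975/15266.75 = 0.015124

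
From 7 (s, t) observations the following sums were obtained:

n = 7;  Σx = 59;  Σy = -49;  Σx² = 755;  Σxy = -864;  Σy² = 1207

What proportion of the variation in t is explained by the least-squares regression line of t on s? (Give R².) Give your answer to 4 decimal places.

Sxx = Σx² − (Σx)²/n = 755 − 497.285714 = 257.714286
Sxy = Σxy − (Σx)(Σy)/n = -864 − (-413) = -451
Syy = Σy² − (Σy)²/n = 1207 − 343 = 864
R² = Sxy²/(Sxx·Syy) = (-451)²/(257.714286·864) = 0.913484

0.9135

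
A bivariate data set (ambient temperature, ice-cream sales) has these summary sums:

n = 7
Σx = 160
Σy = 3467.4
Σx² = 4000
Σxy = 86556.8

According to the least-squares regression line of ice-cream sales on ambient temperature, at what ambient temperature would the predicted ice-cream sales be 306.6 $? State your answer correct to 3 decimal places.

13.995

Sxx = Σx² − (Σx)²/n = 4000 − 3657.142857 = 342.857143
Sxy = Σxy − (Σx)(Σy)/n = 86556.8 − 79254.857143 = 7301.942857
b = Sxy/Sxx = 7301.942857/342.857143 = 21.297333
a = ȳ − b·x̄ = 495.342857 − 21.297333·22.857143 = 8.546667
Set a + b·x = 306.6: x = (306.6 − 8.546667) / 21.297333 = 13.994866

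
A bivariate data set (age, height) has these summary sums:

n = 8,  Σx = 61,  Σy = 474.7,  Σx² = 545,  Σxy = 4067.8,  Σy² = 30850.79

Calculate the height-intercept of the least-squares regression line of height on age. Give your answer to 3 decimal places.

16.550

Sxx = Σx² − (Σx)²/n = 545 − 465.125 = 79.875
Sxy = Σxy − (Σx)(Σy)/n = 4067.8 − 3619.5875 = 448.2125
b = Sxy/Sxx = 448.2125/79.875 = 5.611424
a = ȳ − b·x̄ = 59.3375 − 5.611424·7.625 = 16.550391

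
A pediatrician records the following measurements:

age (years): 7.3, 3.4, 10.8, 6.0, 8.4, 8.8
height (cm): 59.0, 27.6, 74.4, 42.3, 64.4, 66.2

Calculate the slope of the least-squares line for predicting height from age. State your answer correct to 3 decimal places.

6.707

n = 6, Σx = 44.7, Σy = 333.9, Σxy = 2705.38, Σx² = 365.49
Sxx = Σx² − (Σx)²/n = 365.49 − 333.015 = 32.475
Sxy = Σxy − (Σx)(Σy)/n = 2705.38 − 2487.555 = 217.825
b = Sxy/Sxx = 217.825/32.475 = 6.707467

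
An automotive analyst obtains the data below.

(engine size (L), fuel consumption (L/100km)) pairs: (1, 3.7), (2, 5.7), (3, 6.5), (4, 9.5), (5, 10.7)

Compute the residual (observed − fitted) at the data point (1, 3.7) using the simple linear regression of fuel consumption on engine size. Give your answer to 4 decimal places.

0.0400

n = 5, Σx = 15, Σy = 36.1, Σxy = 126.1, Σx² = 55
Sxx = Σx² − (Σx)²/n = 55 − 45 = 10
Sxy = Σxy − (Σx)(Σy)/n = 126.1 − 108.3 = 17.8
b = Sxy/Sxx = 17.8/10 = 1.78
a = ȳ − b·x̄ = 7.22 − 1.78·3 = 1.88
ŷ(1) = 1.88 + 1.78·1 = 3.66
residual = y − ŷ = 3.7 − 3.66 = 0.04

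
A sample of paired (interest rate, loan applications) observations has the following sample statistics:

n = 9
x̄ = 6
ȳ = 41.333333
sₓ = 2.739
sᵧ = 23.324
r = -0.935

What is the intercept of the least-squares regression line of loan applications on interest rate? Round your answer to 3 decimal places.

89.105

b = r · sᵧ/sₓ = -0.935 · 23.324/2.739 = -7.962008
a = ȳ − b·x̄ = 41.333333 − (-7.962008)·6 = 89.105381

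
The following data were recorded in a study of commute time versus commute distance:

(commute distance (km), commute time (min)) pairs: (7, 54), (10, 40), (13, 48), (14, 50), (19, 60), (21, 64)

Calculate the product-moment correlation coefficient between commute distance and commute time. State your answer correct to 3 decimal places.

n = 6, Σx = 84, Σy = 316, Σxy = 4586, Σx² = 1316, Σy² = 17016
Sxx = Σx² − (Σx)²/n = 1316 − 1176 = 140
Sxy = Σxy − (Σx)(Σy)/n = 4586 − 4424 = 162
Syy = Σy² − (Σy)²/n = 17016 − 16642.666667 = 373.333333
r = Sxy/√(Sxx·Syy) = 162/√(52266.666667) = 162/228.619043 = 0.708602

0.709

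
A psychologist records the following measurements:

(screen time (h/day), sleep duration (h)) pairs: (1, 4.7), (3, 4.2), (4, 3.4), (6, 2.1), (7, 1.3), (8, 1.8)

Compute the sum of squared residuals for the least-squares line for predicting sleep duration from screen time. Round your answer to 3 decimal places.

n = 6, Σx = 29, Σy = 17.5, Σxy = 67, Σx² = 175, Σy² = 60.63
Sxx = Σx² − (Σx)²/n = 175 − 140.166667 = 34.833333
Sxy = Σxy − (Σx)(Σy)/n = 67 − 84.583333 = -17.583333
Syy = Σy² − (Σy)²/n = 60.63 − 51.041667 = 9.588333
b = Sxy/Sxx = -17.583333/34.833333 = -0.504785
SSE = Syy − b·Sxy = 9.588333 − (-0.504785)·(-17.583333) = 0.712536

0.713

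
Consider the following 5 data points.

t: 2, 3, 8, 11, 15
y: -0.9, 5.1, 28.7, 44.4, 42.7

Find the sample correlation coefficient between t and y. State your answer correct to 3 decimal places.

n = 5, Σx = 39, Σy = 120, Σxy = 1372, Σx² = 423, Σy² = 4645.16
Sxx = Σx² − (Σx)²/n = 423 − 304.2 = 118.8
Sxy = Σxy − (Σx)(Σy)/n = 1372 − 936 = 436
Syy = Σy² − (Σy)²/n = 4645.16 − 2880 = 1765.16
r = Sxy/√(Sxx·Syy) = 436/√(209701.008) = 436/457.931226 = 0.952108

0.952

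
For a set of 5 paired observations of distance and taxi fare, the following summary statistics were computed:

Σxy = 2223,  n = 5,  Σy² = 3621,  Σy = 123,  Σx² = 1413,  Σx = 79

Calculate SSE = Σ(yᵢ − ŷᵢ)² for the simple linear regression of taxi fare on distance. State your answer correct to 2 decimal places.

Sxx = Σx² − (Σx)²/n = 1413 − 1248.2 = 164.8
Sxy = Σxy − (Σx)(Σy)/n = 2223 − 1943.4 = 279.6
Syy = Σy² − (Σy)²/n = 3621 − 3025.8 = 595.2
b = Sxy/Sxx = 279.6/164.8 = 1.696602
SSE = Syy − b·Sxy = 595.2 − 1.696602·279.6 = 120.830097

120.83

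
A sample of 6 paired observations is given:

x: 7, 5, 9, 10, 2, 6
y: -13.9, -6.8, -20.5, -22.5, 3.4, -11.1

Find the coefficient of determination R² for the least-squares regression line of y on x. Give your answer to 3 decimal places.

n = 6, Σx = 39, Σy = -71.4, Σxy = -600.6, Σx² = 295, Σy² = 1300.72
Sxx = Σx² − (Σx)²/n = 295 − 253.5 = 41.5
Sxy = Σxy − (Σx)(Σy)/n = -600.6 − (-464.1) = -136.5
Syy = Σy² − (Σy)²/n = 1300.72 − 849.66 = 451.06
R² = Sxy²/(Sxx·Syy) = (-136.5)²/(41.5·451.06) = 0.995366

0.995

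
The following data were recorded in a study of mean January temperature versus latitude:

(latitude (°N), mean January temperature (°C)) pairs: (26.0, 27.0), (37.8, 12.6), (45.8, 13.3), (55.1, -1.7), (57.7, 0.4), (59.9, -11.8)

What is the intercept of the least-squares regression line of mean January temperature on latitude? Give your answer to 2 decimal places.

53.09

n = 6, Σx = 282.3, Σy = 39.8, Σxy = 1010.01, Σx² = 14155.79
Sxx = Σx² − (Σx)²/n = 14155.79 − 13282.215 = 873.575
Sxy = Σxy − (Σx)(Σy)/n = 1010.01 − 1872.59 = -862.58
b = Sxy/Sxx = -862.58/873.575 = -0.987414
a = ȳ − b·x̄ = 6.633333 − (-0.987414)·47.05 = 53.091152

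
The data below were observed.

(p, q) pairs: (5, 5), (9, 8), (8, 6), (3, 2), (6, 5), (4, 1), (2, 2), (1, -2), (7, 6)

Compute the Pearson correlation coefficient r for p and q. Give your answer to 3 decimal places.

n = 9, Σx = 45, Σy = 33, Σxy = 229, Σx² = 285, Σy² = 199
Sxx = Σx² − (Σx)²/n = 285 − 225 = 60
Sxy = Σxy − (Σx)(Σy)/n = 229 − 165 = 64
Syy = Σy² − (Σy)²/n = 199 − 121 = 78
r = Sxy/√(Sxx·Syy) = 64/√(4680) = 64/68.410526 = 0.935529

0.936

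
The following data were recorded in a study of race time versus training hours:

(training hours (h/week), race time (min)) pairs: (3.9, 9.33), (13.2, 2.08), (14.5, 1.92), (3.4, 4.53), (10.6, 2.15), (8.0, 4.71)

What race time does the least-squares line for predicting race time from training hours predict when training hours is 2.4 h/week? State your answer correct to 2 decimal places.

n = 6, Σx = 53.6, Σy = 24.72, Σxy = 167.555, Σx² = 587.62
Sxx = Σx² − (Σx)²/n = 587.62 − 478.826667 = 108.793333
Sxy = Σxy − (Σx)(Σy)/n = 167.555 − 220.832 = -53.277
b = Sxy/Sxx = -53.277/108.793333 = -0.489708
a = ȳ − b·x̄ = 4.12 − (-0.489708)·8.933333 = 8.494728
ŷ(2.4) = a + b·2.4 = 8.494728 + (-0.489708)·2.4 = 7.319428

7.32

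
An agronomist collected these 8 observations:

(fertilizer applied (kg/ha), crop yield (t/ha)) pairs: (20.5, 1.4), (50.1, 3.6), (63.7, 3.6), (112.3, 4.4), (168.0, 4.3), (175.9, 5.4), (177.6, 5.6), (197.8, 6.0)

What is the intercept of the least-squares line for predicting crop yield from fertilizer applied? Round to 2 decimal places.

n = 8, Σx = 965.9, Σy = 34.3, Σxy = 4786.12, Σx² = 149430.65
Sxx = Σx² − (Σx)²/n = 149430.65 − 116620.35125 = 32810.29875
Sxy = Σxy − (Σx)(Σy)/n = 4786.12 − 4141.29625 = 644.82375
b = Sxy/Sxx = 644.82375/32810.29875 = 0.019653
a = ȳ − b·x̄ = 4.2875 − 0.019653·120.7375 = 1.914635

1.91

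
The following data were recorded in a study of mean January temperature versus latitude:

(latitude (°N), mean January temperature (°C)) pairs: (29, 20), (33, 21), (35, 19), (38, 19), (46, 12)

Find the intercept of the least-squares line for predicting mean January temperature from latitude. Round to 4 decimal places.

36.4779

n = 5, Σx = 181, Σy = 91, Σxy = 3212, Σx² = 6715
Sxx = Σx² − (Σx)²/n = 6715 − 6552.2 = 162.8
Sxy = Σxy − (Σx)(Σy)/n = 3212 − 3294.2 = -82.2
b = Sxy/Sxx = -82.2/162.8 = -0.504914
a = ȳ − b·x̄ = 18.2 − (-0.504914)·36.2 = 36.477887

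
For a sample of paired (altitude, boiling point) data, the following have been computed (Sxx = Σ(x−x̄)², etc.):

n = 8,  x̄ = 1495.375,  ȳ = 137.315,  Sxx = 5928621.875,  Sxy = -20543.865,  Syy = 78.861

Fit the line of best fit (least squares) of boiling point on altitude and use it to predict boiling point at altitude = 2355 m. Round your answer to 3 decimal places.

134.336

b = Sxy/Sxx = -20543.865/5928621.875 = -0.003465
a = ȳ − b·x̄ = 137.315 − (-0.003465)·1495.375 = 142.496775
ŷ(2355) = a + b·2355 = 142.496775 + (-0.003465)·2355 = 134.336227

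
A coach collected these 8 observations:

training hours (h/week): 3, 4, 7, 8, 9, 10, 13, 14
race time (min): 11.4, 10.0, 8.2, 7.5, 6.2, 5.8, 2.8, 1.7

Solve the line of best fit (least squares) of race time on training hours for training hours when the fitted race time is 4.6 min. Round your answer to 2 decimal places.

n = 8, Σx = 68, Σy = 53.6, Σxy = 365.6, Σx² = 684
Sxx = Σx² − (Σx)²/n = 684 − 578 = 106
Sxy = Σxy − (Σx)(Σy)/n = 365.6 − 455.6 = -90
b = Sxy/Sxx = -90/106 = -0.849057
a = ȳ − b·x̄ = 6.7 − (-0.849057)·8.5 = 13.916981
Set a + b·x = 4.6: x = (4.6 − 13.916981) / (-0.849057) = 10.973333

10.97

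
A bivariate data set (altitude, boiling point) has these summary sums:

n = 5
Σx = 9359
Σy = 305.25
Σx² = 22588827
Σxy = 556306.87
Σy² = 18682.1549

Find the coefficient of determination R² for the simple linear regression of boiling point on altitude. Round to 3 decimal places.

Sxx = Σx² − (Σx)²/n = 22588827 − 17518176.2 = 5070650.8
Sxy = Σxy − (Σx)(Σy)/n = 556306.87 − 571366.95 = -15060.08
Syy = Σy² − (Σy)²/n = 18682.1549 − 18635.5125 = 46.6424
R² = Sxy²/(Sxx·Syy) = (-15060.08)²/(5070650.8·46.6424) = 0.958981

0.959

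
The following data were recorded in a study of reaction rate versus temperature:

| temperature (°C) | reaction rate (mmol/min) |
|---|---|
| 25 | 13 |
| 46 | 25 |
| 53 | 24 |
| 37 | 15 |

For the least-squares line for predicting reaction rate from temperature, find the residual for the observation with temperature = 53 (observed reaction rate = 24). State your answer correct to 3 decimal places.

n = 4, Σx = 161, Σy = 77, Σxy = 3302, Σx² = 6919
Sxx = Σx² − (Σx)²/n = 6919 − 6480.25 = 438.75
Sxy = Σxy − (Σx)(Σy)/n = 3302 − 3099.25 = 202.75
b = Sxy/Sxx = 202.75/438.75 = 0.462108
a = ȳ − b·x̄ = 19.25 − 0.462108·40.25 = 0.650142
ŷ(53) = 0.650142 + 0.462108·53 = 25.141880
residual = y − ŷ = 24 − 25.141880 = -1.141880

-1.142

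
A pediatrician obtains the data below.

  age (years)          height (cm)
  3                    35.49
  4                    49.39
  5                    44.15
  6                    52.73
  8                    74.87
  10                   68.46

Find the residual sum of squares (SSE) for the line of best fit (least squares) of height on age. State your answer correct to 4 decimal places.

214.6442

n = 6, Σx = 36, Σy = 325.09, Σxy = 2124.72, Σx² = 250, Σy² = 18720.8761
Sxx = Σx² − (Σx)²/n = 250 − 216 = 34
Sxy = Σxy − (Σx)(Σy)/n = 2124.72 − 1950.54 = 174.18
Syy = Σy² − (Σy)²/n = 18720.8761 − 17613.918017 = 1106.958083
b = Sxy/Sxx = 174.18/34 = 5.122941
SSE = Syy − b·Sxy = 1106.958083 − 5.122941·174.18 = 214.644189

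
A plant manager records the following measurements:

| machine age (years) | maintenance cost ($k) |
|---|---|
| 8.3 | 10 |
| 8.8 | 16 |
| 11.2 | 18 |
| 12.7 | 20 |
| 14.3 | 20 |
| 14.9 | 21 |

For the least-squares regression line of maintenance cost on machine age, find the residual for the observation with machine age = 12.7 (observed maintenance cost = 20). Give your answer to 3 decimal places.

1.197

n = 6, Σx = 70.2, Σy = 105, Σxy = 1278.3, Σx² = 859.56
Sxx = Σx² − (Σx)²/n = 859.56 − 821.34 = 38.22
Sxy = Σxy − (Σx)(Σy)/n = 1278.3 − 1228.5 = 49.8
b = Sxy/Sxx = 49.8/38.22 = 1.302983
a = ȳ − b·x̄ = 17.5 − 1.302983·11.7 = 2.255102
ŷ(12.7) = 2.255102 + 1.302983·12.7 = 18.802983
residual = y − ŷ = 20 − 18.802983 = 1.197017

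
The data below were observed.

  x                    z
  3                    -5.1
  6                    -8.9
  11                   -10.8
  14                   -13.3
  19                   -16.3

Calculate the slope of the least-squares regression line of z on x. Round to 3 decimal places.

-0.662

n = 5, Σx = 53, Σy = -54.4, Σxy = -683.4, Σx² = 723
Sxx = Σx² − (Σx)²/n = 723 − 561.8 = 161.2
Sxy = Σxy − (Σx)(Σy)/n = -683.4 − (-576.64) = -106.76
b = Sxy/Sxx = -106.76/161.2 = -0.662283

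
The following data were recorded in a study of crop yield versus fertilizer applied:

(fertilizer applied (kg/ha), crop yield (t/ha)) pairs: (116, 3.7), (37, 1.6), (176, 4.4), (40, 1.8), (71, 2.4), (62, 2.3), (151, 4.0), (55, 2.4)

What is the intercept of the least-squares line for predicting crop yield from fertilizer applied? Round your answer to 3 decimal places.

n = 8, Σx = 708, Σy = 22.6, Σxy = 2383.8, Σx² = 82112
Sxx = Σx² − (Σx)²/n = 82112 − 62658 = 19454
Sxy = Σxy − (Σx)(Σy)/n = 2383.8 − 2000.1 = 383.7
b = Sxy/Sxx = 383.7/19454 = 0.019723
a = ȳ − b·x̄ = 2.825 − 0.019723·88.5 = 1.079475

1.079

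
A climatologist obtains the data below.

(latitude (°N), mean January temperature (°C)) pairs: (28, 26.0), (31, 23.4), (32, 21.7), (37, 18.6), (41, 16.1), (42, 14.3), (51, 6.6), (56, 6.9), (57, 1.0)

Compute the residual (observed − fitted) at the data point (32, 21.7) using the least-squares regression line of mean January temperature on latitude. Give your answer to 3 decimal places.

-0.748

n = 9, Σx = 375, Σy = 134.6, Σxy = 4876.7, Σx² = 16569
Sxx = Σx² − (Σx)²/n = 16569 − 15625 = 944
Sxy = Σxy − (Σx)(Σy)/n = 4876.7 − 5608.333333 = -731.633333
b = Sxy/Sxx = -731.633333/944 = -0.775035
a = ȳ − b·x̄ = 14.955556 − (-0.775035)·41.666667 = 47.248694
ŷ(32) = 47.248694 + (-0.775035)·32 = 22.447564
residual = y − ŷ = 21.7 − 22.447564 = -0.747564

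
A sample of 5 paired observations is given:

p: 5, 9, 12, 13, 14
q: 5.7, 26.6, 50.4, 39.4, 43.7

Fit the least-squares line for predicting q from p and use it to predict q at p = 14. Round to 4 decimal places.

48.4485

n = 5, Σx = 53, Σy = 165.8, Σxy = 1996.7, Σx² = 615
Sxx = Σx² − (Σx)²/n = 615 − 561.8 = 53.2
Sxy = Σxy − (Σx)(Σy)/n = 1996.7 − 1757.48 = 239.22
b = Sxy/Sxx = 239.22/53.2 = 4.496617
a = ȳ − b·x̄ = 33.16 − 4.496617·10.6 = -14.504135
ŷ(14) = a + b·14 = -14.504135 + 4.496617·14 = 48.448496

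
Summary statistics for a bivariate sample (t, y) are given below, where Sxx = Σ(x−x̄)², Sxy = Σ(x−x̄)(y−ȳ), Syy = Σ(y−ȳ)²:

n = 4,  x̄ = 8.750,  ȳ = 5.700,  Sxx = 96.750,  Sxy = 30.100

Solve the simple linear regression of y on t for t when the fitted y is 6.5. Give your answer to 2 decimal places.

11.32

b = Sxy/Sxx = 30.1/96.75 = 0.311111
a = ȳ − b·x̄ = 5.7 − 0.311111·8.75 = 2.977778
Set a + b·x = 6.5: x = (6.5 − 2.977778) / 0.311111 = 11.321429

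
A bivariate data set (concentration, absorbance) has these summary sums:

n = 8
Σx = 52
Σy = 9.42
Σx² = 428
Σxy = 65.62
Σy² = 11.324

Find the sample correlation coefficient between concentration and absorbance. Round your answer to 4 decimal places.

0.9608

Sxx = Σx² − (Σx)²/n = 428 − 338 = 90
Sxy = Σxy − (Σx)(Σy)/n = 65.62 − 61.23 = 4.39
Syy = Σy² − (Σy)²/n = 11.324 − 11.09205 = 0.23195
r = Sxy/√(Sxx·Syy) = 4.39/√(20.8755) = 4.39/4.568971 = 0.960829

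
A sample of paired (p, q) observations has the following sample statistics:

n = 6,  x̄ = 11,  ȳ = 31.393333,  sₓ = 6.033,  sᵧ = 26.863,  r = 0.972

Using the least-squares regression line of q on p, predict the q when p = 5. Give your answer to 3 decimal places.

b = r · sᵧ/sₓ = 0.972 · 26.863/6.033 = 4.328002
a = ȳ − b·x̄ = 31.393333 − 4.328002·11 = -16.214689
ŷ(5) = a + b·5 = -16.214689 + 4.328002·5 = 5.425321

5.425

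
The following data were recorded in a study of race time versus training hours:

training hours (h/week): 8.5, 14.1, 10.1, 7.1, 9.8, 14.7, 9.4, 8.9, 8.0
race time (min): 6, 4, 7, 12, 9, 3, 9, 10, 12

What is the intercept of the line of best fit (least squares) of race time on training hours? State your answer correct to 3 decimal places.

18.881

n = 9, Σx = 90.6, Σy = 72, Σxy = 665.2, Σx² = 967.18
Sxx = Σx² − (Σx)²/n = 967.18 − 912.04 = 55.14
Sxy = Σxy − (Σx)(Σy)/n = 665.2 − 724.8 = -59.6
b = Sxy/Sxx = -59.6/55.14 = -1.080885
a = ȳ − b·x̄ = 8 − (-1.080885)·10.066667 = 18.880909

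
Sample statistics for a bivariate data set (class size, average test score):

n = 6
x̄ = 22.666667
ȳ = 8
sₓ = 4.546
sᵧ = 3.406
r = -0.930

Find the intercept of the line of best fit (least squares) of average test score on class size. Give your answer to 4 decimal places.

23.7938

b = r · sᵧ/sₓ = -0.93 · 3.406/4.546 = -0.696784
a = ȳ − b·x̄ = 8 − (-0.696784)·22.666667 = 23.793771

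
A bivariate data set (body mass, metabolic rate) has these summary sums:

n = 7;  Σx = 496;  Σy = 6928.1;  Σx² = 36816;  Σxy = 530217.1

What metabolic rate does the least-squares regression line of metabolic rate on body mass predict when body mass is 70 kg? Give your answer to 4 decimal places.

Sxx = Σx² − (Σx)²/n = 36816 − 35145.142857 = 1670.857143
Sxy = Σxy − (Σx)(Σy)/n = 530217.1 − 490905.371429 = 39311.728571
b = Sxy/Sxx = 39311.728571/1670.857143 = 23.527881
a = ȳ − b·x̄ = 989.728571 − 23.527881·70.857143 = -677.389877
ŷ(70) = a + b·70 = -677.389877 + 23.527881·70 = 969.561816

969.5618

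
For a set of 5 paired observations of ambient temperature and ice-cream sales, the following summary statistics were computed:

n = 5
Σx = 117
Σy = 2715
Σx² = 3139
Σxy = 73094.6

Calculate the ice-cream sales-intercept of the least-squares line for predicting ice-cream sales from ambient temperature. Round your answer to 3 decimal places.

-14.797

Sxx = Σx² − (Σx)²/n = 3139 − 2737.8 = 401.2
Sxy = Σxy − (Σx)(Σy)/n = 73094.6 − 63531 = 9563.6
b = Sxy/Sxx = 9563.6/401.2 = 23.837488
a = ȳ − b·x̄ = 543 − 23.837488·23.4 = -14.797208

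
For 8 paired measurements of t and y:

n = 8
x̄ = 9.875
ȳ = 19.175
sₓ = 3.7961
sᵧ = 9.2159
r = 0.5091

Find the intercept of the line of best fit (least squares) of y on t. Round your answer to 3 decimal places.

6.970

b = r · sᵧ/sₓ = 0.5091 · 9.2159/3.7961 = 1.235957
a = ȳ − b·x̄ = 19.175 − 1.235957·9.875 = 6.969929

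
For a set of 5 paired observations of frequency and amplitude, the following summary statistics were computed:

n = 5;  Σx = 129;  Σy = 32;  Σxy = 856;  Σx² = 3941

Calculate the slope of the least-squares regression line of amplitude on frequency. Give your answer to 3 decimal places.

0.050

Sxx = Σx² − (Σx)²/n = 3941 − 3328.2 = 612.8
Sxy = Σxy − (Σx)(Σy)/n = 856 − 825.6 = 30.4
b = Sxy/Sxx = 30.4/612.8 = 0.049608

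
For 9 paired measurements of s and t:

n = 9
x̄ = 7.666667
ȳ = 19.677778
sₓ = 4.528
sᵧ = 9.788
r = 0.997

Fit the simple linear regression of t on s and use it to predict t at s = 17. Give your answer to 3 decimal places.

39.793

b = r · sᵧ/sₓ = 0.997 · 9.788/4.528 = 2.155176
a = ȳ − b·x̄ = 19.677778 − 2.155176·7.666667 = 3.154763
ŷ(17) = a + b·17 = 3.154763 + 2.155176·17 = 39.792751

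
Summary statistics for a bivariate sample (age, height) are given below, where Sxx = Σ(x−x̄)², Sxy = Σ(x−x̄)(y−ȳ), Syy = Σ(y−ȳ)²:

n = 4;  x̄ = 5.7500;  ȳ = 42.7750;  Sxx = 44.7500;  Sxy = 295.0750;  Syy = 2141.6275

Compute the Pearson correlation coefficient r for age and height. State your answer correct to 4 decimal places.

0.9532

r = Sxy/√(Sxx·Syy) = 295.075/√(95837.830625) = 295.075/309.576857 = 0.953156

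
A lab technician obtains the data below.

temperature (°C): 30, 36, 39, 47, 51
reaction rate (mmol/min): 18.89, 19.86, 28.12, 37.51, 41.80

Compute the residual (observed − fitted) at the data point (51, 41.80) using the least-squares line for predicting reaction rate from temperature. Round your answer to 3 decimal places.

n = 5, Σx = 203, Σy = 146.18, Σxy = 6273.11, Σx² = 8527
Sxx = Σx² − (Σx)²/n = 8527 − 8241.8 = 285.2
Sxy = Σxy − (Σx)(Σy)/n = 6273.11 − 5934.908 = 338.202
b = Sxy/Sxx = 338.202/285.2 = 1.185842
a = ȳ − b·x̄ = 29.236 − 1.185842·40.6 = -18.909165
ŷ(51) = -18.909165 + 1.185842·51 = 41.568752
residual = y − ŷ = 41.80 − 41.568752 = 0.231248

0.231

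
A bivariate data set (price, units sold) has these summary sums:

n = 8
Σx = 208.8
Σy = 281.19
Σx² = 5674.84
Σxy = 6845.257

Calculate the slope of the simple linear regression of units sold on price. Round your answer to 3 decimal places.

Sxx = Σx² − (Σx)²/n = 5674.84 − 5449.68 = 225.16
Sxy = Σxy − (Σx)(Σy)/n = 6845.257 − 7339.059 = -493.802
b = Sxy/Sxx = -493.802/225.16 = -2.193116

-2.193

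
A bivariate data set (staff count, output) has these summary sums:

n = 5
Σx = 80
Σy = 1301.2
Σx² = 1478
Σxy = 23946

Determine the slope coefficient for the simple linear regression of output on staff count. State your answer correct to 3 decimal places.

Sxx = Σx² − (Σx)²/n = 1478 − 1280 = 198
Sxy = Σxy − (Σx)(Σy)/n = 23946 − 20819.2 = 3126.8
b = Sxy/Sxx = 3126.8/198 = 15.791919

15.792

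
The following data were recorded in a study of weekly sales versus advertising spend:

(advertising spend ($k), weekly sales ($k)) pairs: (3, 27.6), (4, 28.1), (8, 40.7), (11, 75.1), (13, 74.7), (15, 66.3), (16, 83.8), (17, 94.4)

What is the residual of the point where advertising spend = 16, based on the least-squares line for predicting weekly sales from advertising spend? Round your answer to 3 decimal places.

n = 8, Σx = 87, Σy = 490.7, Σxy = 6258.1, Σx² = 1149
Sxx = Σx² − (Σx)²/n = 1149 − 946.125 = 202.875
Sxy = Σxy − (Σx)(Σy)/n = 6258.1 − 5336.3625 = 921.7375
b = Sxy/Sxx = 921.7375/202.875 = 4.543376
a = ȳ − b·x̄ = 61.3375 − 4.543376·10.875 = 11.928281
ŷ(16) = 11.928281 + 4.543376·16 = 84.622304
residual = y − ŷ = 83.8 − 84.622304 = -0.822304

-0.822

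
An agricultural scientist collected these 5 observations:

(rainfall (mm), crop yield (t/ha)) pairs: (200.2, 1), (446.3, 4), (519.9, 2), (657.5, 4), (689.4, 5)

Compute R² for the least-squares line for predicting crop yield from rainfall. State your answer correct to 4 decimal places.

n = 5, Σx = 2513.3, Σy = 16, Σxy = 9102.2, Σx² = 1417138.35, Σy² = 62
Sxx = Σx² − (Σx)²/n = 1417138.35 − 1263335.378 = 153802.972
Sxy = Σxy − (Σx)(Σy)/n = 9102.2 − 8042.56 = 1059.64
Syy = Σy² − (Σy)²/n = 62 − 51.2 = 10.8
R² = Sxy²/(Sxx·Syy) = (1059.64)²/(153802.972·10.8) = 0.675971

0.6760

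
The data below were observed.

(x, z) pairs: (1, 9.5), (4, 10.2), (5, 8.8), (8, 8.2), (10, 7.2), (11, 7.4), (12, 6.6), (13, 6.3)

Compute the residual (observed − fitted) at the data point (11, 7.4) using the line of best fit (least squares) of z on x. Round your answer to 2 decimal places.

n = 8, Σx = 64, Σy = 64.2, Σxy = 474.4, Σx² = 640
Sxx = Σx² − (Σx)²/n = 640 − 512 = 128
Sxy = Σxy − (Σx)(Σy)/n = 474.4 − 513.6 = -39.2
b = Sxy/Sxx = -39.2/128 = -0.30625
a = ȳ − b·x̄ = 8.025 − (-0.30625)·8 = 10.475
ŷ(11) = 10.475 + (-0.30625)·11 = 7.10625
residual = y − ŷ = 7.4 − 7.10625 = 0.29375

0.29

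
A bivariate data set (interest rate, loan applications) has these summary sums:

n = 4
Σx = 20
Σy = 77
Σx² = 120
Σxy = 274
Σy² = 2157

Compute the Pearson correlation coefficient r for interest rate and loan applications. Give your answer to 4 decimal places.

Sxx = Σx² − (Σx)²/n = 120 − 100 = 20
Sxy = Σxy − (Σx)(Σy)/n = 274 − 385 = -111
Syy = Σy² − (Σy)²/n = 2157 − 1482.25 = 674.75
r = Sxy/√(Sxx·Syy) = -111/√(13495) = -111/116.167982 = -0.955513

-0.9555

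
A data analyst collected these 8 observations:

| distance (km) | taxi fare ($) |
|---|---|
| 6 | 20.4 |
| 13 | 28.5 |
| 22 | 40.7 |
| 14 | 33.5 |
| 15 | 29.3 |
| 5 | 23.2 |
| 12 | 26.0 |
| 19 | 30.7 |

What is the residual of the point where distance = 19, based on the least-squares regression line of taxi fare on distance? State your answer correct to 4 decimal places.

n = 8, Σx = 106, Σy = 232.3, Σxy = 3308.1, Σx² = 1640
Sxx = Σx² − (Σx)²/n = 1640 − 1404.5 = 235.5
Sxy = Σxy − (Σx)(Σy)/n = 3308.1 − 3077.975 = 230.125
b = Sxy/Sxx = 230.125/235.5 = 0.977176
a = ȳ − b·x̄ = 29.0375 − 0.977176·13.25 = 16.089915
ŷ(19) = 16.089915 + 0.977176·19 = 34.656263
residual = y − ŷ = 30.7 − 34.656263 = -3.956263

-3.9563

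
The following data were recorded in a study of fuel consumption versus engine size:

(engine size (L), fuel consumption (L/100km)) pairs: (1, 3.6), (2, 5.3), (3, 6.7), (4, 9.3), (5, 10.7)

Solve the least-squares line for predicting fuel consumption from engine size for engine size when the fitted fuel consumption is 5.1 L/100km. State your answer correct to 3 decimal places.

n = 5, Σx = 15, Σy = 35.6, Σxy = 125, Σx² = 55
Sxx = Σx² − (Σx)²/n = 55 − 45 = 10
Sxy = Σxy − (Σx)(Σy)/n = 125 − 106.8 = 18.2
b = Sxy/Sxx = 18.2/10 = 1.82
a = ȳ − b·x̄ = 7.12 − 1.82·3 = 1.66
Set a + b·x = 5.1: x = (5.1 − 1.66) / 1.82 = 1.890110

1.890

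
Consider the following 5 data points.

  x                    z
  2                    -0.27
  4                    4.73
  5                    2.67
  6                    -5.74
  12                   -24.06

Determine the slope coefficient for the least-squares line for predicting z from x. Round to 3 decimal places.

n = 5, Σx = 29, Σy = -22.67, Σxy = -291.43, Σx² = 225
Sxx = Σx² − (Σx)²/n = 225 − 168.2 = 56.8
Sxy = Σxy − (Σx)(Σy)/n = -291.43 − (-131.486) = -159.944
b = Sxy/Sxx = -159.944/56.8 = -2.815915

-2.816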